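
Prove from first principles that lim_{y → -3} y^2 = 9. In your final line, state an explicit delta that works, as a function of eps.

delta = min(2, eps/8)

Let eps > 0 be given. We seek delta > 0 with 0 < |y + 3| < delta ⇒ |y^2 − 9| < eps.
Factor: y^2 − 9 = (y + 3)(y - 3), so |y^2 − 9| = |y + 3|·|y - 3|.
Restrict delta ≤ 2. Then |y + 3| < 2 gives |y| < 5, so by the triangle inequality |y - 3| ≤ 5 + 3 = 8.
Hence |y^2 − 9| ≤ 8|y + 3|, which is < eps once |y + 3| < eps/8.
Take delta = min(2, eps/8). If 0 < |y + 3| < delta then both bounds hold and |y^2 − 9| ≤ 8|y + 3| < 8·(eps/8) = eps.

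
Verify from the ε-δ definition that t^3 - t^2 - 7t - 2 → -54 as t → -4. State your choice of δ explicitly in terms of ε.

δ = min(1, ε/63)

Fix ε > 0. We want δ > 0 such that 0 < |t + 4| < δ implies |(t^3 - t^2 - 7t - 2) + 54| < ε.
(t^3 - t^2 - 7t - 2) + 54 = t^3 - t^2 - 7t + 52 = (t + 4)(t^2 - 5t + 13).
So |(t^3 - t^2 - 7t - 2) + 54| = |t + 4|·|t^2 - 5t + 13|.
Require δ ≤ 1. Then |t + 4| < 1 gives |t| < 5, and by the triangle inequality |t^2 - 5t + 13| ≤ 5^2 + 5·5 + 13 = 63.
Hence |(t^3 - t^2 - 7t - 2) + 54| ≤ 63|t + 4| < ε provided |t + 4| < ε/63.
Take δ = min(1, ε/63). Then 0 < |t + 4| < δ gives both |t + 4| < 1 and |t + 4| < ε/63, so |(t^3 - t^2 - 7t - 2) + 54| < ε.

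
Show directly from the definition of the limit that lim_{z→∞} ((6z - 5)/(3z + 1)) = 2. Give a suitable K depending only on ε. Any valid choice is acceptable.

Let ε > 0 be given. We seek K > 0 such that z > K implies |(6z - 5)/(3z + 1) − 2| < ε.
(6z - 5)/(3z + 1) − 2 = (3(6z - 5) − 6(3z + 1)) / (3(3z + 1)) = -21/(3(3z + 1)).
For z > 0 we have 3z + 1 > 3z, so |(6z - 5)/(3z + 1) − 2| = 21/(3(3z + 1)) < 21/(3·3z) = (7/3)/z.
Thus |(6z - 5)/(3z + 1) − 2| < ε whenever z > (7/3)/ε.
Take K = (7/3)/ε. If z > K then |(6z - 5)/(3z + 1) − 2| < (7/3)/z < ε.

K = (7/3)/ε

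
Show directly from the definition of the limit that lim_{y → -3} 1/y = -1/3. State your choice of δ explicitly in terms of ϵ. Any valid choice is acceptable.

Fix ϵ > 0. We seek δ > 0 such that 0 < |y + 3| < δ implies |1/y + 1/3| < ϵ.
|1/y + 1/3| = |-3 − y|/(3·|y|) = |y + 3|/(3|y|).
Require δ ≤ 3/2 so that |y| > 3 − 3/2 = 3/2, hence 3|y| > 9/2.
Then |1/y + 1/3| < |y + 3|/(9/2), which is < ϵ when |y + 3| < (9/2)ϵ.
Take δ = min(3/2, (9/2)ϵ). Then 0 < |y + 3| < δ gives both |y + 3| < 3/2 and |y + 3| < (9/2)ϵ, so |1/y + 1/3| < ϵ.

δ = min(3/2, (9/2)ϵ)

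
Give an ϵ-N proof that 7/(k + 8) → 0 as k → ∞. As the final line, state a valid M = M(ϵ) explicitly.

Let ϵ > 0. For k ≥ 1, |7/(k + 8) − 0| = 7/(k + 8) ≤ 7/k.
We need 7/k < ϵ, i.e. k > 7/ϵ.
Take M = 7/ϵ. If k > M then |7/(k + 8)| ≤ 7/k < ϵ.

M = 7/ϵ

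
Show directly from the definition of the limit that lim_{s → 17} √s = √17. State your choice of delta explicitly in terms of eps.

Suppose eps > 0. We want delta > 0 such that 0 < |s − 17| < delta implies |√s − √17| < eps.
Rationalise: √s − √17 = (s − 17)/(√s + √17), so |√s − √17| = |s − 17|/(√s + √17).
Restrict delta ≤ 17 so that |s − 17| < 17 forces s > 0, and then √s + √17 > √17.
Hence |√s − √17| < |s − 17|/√17, which is < eps once |s − 17| < √17·eps.
Take delta = min(17, √17·eps). If 0 < |s − 17| < delta then s > 0 and |√s − √17| < |s − 17|/√17 < eps.

delta = min(17, √17·eps)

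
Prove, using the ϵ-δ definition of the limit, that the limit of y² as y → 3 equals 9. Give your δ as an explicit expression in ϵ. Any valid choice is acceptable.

Fix ϵ > 0. We seek δ > 0 with 0 < |y − 3| < δ ⇒ |y² − 9| < ϵ.
Factor: y² − 9 = (y − 3)(y + 3), so |y² − 9| = |y − 3|·|y + 3|.
Restrict δ ≤ 1. Then |y − 3| < 1 gives |y| < 4, so by the triangle inequality |y + 3| ≤ 4 + 3 = 7.
Hence |y² − 9| ≤ 7|y − 3|, which is < ϵ once |y − 3| < ϵ/7.
Take δ = min(1, ϵ/7). If 0 < |y − 3| < δ then both bounds hold and |y² − 9| ≤ 7|y − 3| < 7·(ϵ/7) = ϵ.

δ = min(1, ϵ/7)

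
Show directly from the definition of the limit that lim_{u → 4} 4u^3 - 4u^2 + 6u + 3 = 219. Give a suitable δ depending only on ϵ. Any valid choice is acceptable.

δ = min(2, ϵ/270)

Suppose ϵ > 0. We want δ > 0 such that 0 < |u − 4| < δ implies |(4u^3 - 4u^2 + 6u + 3) − 219| < ϵ.
(4u^3 - 4u^2 + 6u + 3) − 219 = 4u^3 - 4u^2 + 6u - 216 = (u − 4)(4u^2 + 12u + 54).
So |(4u^3 - 4u^2 + 6u + 3) − 219| = |u − 4|·|4u^2 + 12u + 54|.
Assume first that |u − 4| < 2, so |u| < 6. Then |4u^2 + 12u + 54| ≤ 4·6^2 + 12·6 + 54 = 270.
Hence |(4u^3 - 4u^2 + 6u + 3) − 219| ≤ 270|u − 4| < ϵ provided |u − 4| < ϵ/270.
Take δ = min(2, ϵ/270). Then 0 < |u − 4| < δ gives both |u − 4| < 2 and |u − 4| < ϵ/270, so |(4u^3 - 4u^2 + 6u + 3) − 219| < ϵ.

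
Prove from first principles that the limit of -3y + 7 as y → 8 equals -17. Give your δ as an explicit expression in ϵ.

Fix ϵ > 0. We need δ > 0 so that 0 < |y − 8| < δ implies |(-3y + 7) + 17| < ϵ.
Since (-3y + 7) + 17 = -3(y − 8), we have |(-3y + 7) + 17| = 3|y − 8|.
Thus it suffices that |y − 8| < ϵ/3.
Take δ = ϵ/3. If 0 < |y − 8| < δ then |(-3y + 7) + 17| = 3|y − 8| < 3·(ϵ/3) = ϵ.

δ = ϵ/3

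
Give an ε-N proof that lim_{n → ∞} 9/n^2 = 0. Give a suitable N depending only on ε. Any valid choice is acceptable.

Suppose ε > 0. For n ≥ 1, |9/n^2 − 0| = 9/n^2.
9/n^2 < ε ⇔ n^2 > 9/ε ⇔ n > (9/ε)^{1/2}.
Take N = (9/ε)^{1/2}. Then n > N implies 9/n^2 < ε.

N = (9/ε)^{1/2}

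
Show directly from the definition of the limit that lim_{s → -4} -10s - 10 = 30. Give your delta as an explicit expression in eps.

delta = eps/10

Fix eps > 0. We need delta > 0 so that 0 < |s + 4| < delta implies |(-10s - 10) − 30| < eps.
|(-10s - 10) − 30| = |-10s - 40| = 10|s + 4|.
So 10|s + 4| < eps exactly when |s + 4| < eps/10.
Take delta = eps/10. If 0 < |s + 4| < delta then |(-10s - 10) − 30| = 10|s + 4| < 10·(eps/10) = eps.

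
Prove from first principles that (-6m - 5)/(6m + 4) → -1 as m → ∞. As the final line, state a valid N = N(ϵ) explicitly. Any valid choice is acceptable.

Let ϵ > 0. For m ≥ 1, |(-6m - 5)/(6m + 4) + 1| = |-6|/(6(6m + 4)) = 6/(6(6m + 4)).
Since 6m + 4 ≥ 6m for m ≥ 1, this is ≤ 6/(6·6m) = (1/6)/m.
So |(-6m - 5)/(6m + 4) + 1| < ϵ whenever m > (1/6)/ϵ.
Take N = (1/6)/ϵ. If m > N then |(-6m - 5)/(6m + 4) + 1| ≤ (1/6)/m < ϵ.

N = (1/6)/ϵ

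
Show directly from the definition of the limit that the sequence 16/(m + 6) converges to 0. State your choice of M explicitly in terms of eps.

M = 16/eps

Suppose eps > 0. For m ≥ 1, |16/(m + 6) − 0| = 16/(m + 6) ≤ 16/m.
We need 16/m < eps, i.e. m > 16/eps.
Take M = 16/eps. If m > M then |16/(m + 6)| ≤ 16/m < eps.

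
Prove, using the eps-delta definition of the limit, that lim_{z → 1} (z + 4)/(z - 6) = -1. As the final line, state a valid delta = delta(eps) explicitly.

Suppose eps > 0. We want delta > 0 with 0 < |z − 1| < delta ⇒ |(z + 4)/(z - 6) + 1| < eps.
Combining over a common denominator, (z + 4)/(z - 6) + 1 = [(z + 4)·(-5) − 5·(z - 6)] / [(-5)·(z - 6)] = -10(z − 1) / ((-5)(z - 6)).
So |(z + 4)/(z - 6) + 1| = 10|z − 1| / (5·|z − 6|).
Restrict delta ≤ 5/2. Then |z − 1| < 5/2 gives |z − 6| = |(z − 1) + (-5)| ≥ 5 − 5/2 = 5/2.
Hence |(z + 4)/(z - 6) + 1| < 10|z − 1|/(5·(5/2)) = (4/5)|z − 1|, which is < eps once |z − 1| < (5/4)eps.
Take delta = min(5/2, (5/4)eps). Then 0 < |z − 1| < delta forces both bounds, so |(z + 4)/(z - 6) + 1| < eps.

delta = min(5/2, (5/4)eps)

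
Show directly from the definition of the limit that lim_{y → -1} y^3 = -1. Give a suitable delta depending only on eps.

delta = min(2, eps/13)

Let eps > 0. We seek delta > 0 with 0 < |y + 1| < delta ⇒ |y^3 + 1| < eps.
Factor: y^3 + 1 = (y + 1)(y^2 - y + 1), so |y^3 + 1| = |y + 1|·|y^2 - y + 1|.
Impose delta ≤ 2 so that |y| < 3; then |y^2 - y + 1| ≤ 13.
Hence |y^3 + 1| ≤ 13|y + 1|, which is < eps once |y + 1| < eps/13.
Take delta = min(2, eps/13). If 0 < |y + 1| < delta then both bounds hold and |y^3 + 1| ≤ 13|y + 1| < 13·(eps/13) = eps.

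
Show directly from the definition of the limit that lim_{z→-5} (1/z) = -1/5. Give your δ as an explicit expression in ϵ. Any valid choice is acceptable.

δ = min(5/2, (25/2)ϵ)

Suppose ϵ > 0. We seek δ > 0 such that 0 < |z + 5| < δ implies |1/z + 1/5| < ϵ.
|1/z + 1/5| = |-5 − z|/(5·|z|) = |z + 5|/(5|z|).
Restrict δ ≤ 5/2. Then |z + 5| < 5/2 gives |z| > 5/2, so 5|z| > 25/2.
Then |1/z + 1/5| < |z + 5|/(25/2), which is < ϵ when |z + 5| < (25/2)ϵ.
Take δ = min(5/2, (25/2)ϵ). Then 0 < |z + 5| < δ gives both |z + 5| < 5/2 and |z + 5| < (25/2)ϵ, so |1/z + 1/5| < ϵ.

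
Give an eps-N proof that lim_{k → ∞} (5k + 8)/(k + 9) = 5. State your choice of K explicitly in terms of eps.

Let eps > 0. For k ≥ 1, |(5k + 8)/(k + 9) − 5| = |-37|/((k + 9)) = 37/((k + 9)).
Since k + 9 ≥ k for k ≥ 1, this is ≤ 37/(k) = 37/k.
So |(5k + 8)/(k + 9) − 5| < eps whenever k > 37/eps.
Take K = 37/eps. If k > K then |(5k + 8)/(k + 9) − 5| ≤ 37/k < eps.

K = 37/eps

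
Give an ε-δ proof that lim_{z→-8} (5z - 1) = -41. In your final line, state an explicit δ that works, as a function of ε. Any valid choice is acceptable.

δ = ε/5

Let ε > 0. We need δ > 0 so that 0 < |z + 8| < δ implies |(5z - 1) + 41| < ε.
|(5z - 1) + 41| = |5z + 40| = 5|z + 8|.
Thus it suffices that |z + 8| < ε/5.
Choosing δ = ε/5 gives |(5z - 1) + 41| = 5|z + 8| < ε whenever |z + 8| < δ.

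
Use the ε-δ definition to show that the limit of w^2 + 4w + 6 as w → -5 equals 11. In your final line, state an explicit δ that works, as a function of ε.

Fix ε > 0. We want δ > 0 such that 0 < |w + 5| < δ implies |(w^2 + 4w + 6) − 11| < ε.
(w^2 + 4w + 6) − 11 = w^2 + 4w - 5 = (w + 5)(w - 1).
So |(w^2 + 4w + 6) − 11| = |w + 5|·|w - 1|.
Assume first that |w + 5| < 1, so |w| < 6. Then |w - 1| ≤ 6 + 1 = 7.
Hence |(w^2 + 4w + 6) − 11| ≤ 7|w + 5| < ε provided |w + 5| < ε/7.
Choosing δ = min(1, ε/7) ensures both conditions, hence |(w^2 + 4w + 6) − 11| < ε.

δ = min(1, ε/7)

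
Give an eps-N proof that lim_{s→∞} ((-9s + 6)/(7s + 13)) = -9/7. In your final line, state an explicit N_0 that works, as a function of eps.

Suppose eps > 0. We seek N_0 > 0 such that s > N_0 implies |(-9s + 6)/(7s + 13) + 9/7| < eps.
(-9s + 6)/(7s + 13) + 9/7 = (7(-9s + 6) − (-9)(7s + 13)) / (7(7s + 13)) = 159/(7(7s + 13)).
For s > 0 we have 7s + 13 > 7s, so |(-9s + 6)/(7s + 13) + 9/7| = 159/(7(7s + 13)) < 159/(7·7s) = (159/49)/s.
Thus |(-9s + 6)/(7s + 13) + 9/7| < eps whenever s > (159/49)/eps.
Take N_0 = (159/49)/eps. If s > N_0 then |(-9s + 6)/(7s + 13) + 9/7| < (159/49)/s < eps.

N_0 = (159/49)/eps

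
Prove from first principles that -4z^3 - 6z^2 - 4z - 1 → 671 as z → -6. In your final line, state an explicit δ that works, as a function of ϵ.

Fix ϵ > 0. We want δ > 0 such that 0 < |z + 6| < δ implies |(-4z^3 - 6z^2 - 4z - 1) − 671| < ϵ.
(-4z^3 - 6z^2 - 4z - 1) − 671 = -4z^3 - 6z^2 - 4z - 672 = (z + 6)(-4z^2 + 18z - 112).
So |(-4z^3 - 6z^2 - 4z - 1) − 671| = |z + 6|·|-4z^2 + 18z - 112|.
Assume first that |z + 6| < 1, so |z| < 7. Then |-4z^2 + 18z - 112| ≤ 4·7^2 + 18·7 + 112 = 434.
Hence |(-4z^3 - 6z^2 - 4z - 1) − 671| ≤ 434|z + 6| < ϵ provided |z + 6| < ϵ/434.
Choosing δ = min(1, ϵ/434) ensures both conditions, hence |(-4z^3 - 6z^2 - 4z - 1) − 671| < ϵ.

δ = min(1, ϵ/434)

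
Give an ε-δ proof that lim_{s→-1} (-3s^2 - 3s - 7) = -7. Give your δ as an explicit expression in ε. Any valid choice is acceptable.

δ = min(1, ε/6)

Fix ε > 0. We want δ > 0 such that 0 < |s + 1| < δ implies |(-3s^2 - 3s - 7) + 7| < ε.
(-3s^2 - 3s - 7) + 7 = -3s^2 - 3s = (s + 1)(-3s).
So |(-3s^2 - 3s - 7) + 7| = |s + 1|·|-3s|.
Assume first that |s + 1| < 1, so |s| < 2. Then |-3s| ≤ 3·2 = 6.
Hence |(-3s^2 - 3s - 7) + 7| ≤ 6|s + 1| < ε provided |s + 1| < ε/6.
Choosing δ = min(1, ε/6) ensures both conditions, hence |(-3s^2 - 3s - 7) + 7| < ε.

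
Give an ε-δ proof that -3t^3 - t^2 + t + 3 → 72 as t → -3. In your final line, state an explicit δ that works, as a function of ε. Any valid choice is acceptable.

Fix ε > 0. We want δ > 0 such that 0 < |t + 3| < δ implies |(-3t^3 - t^2 + t + 3) − 72| < ε.
(-3t^3 - t^2 + t + 3) − 72 = -3t^3 - t^2 + t - 69 = (t + 3)(-3t^2 + 8t - 23).
So |(-3t^3 - t^2 + t + 3) − 72| = |t + 3|·|-3t^2 + 8t - 23|.
Require δ ≤ 1. Then |t + 3| < 1 gives |t| < 4, and by the triangle inequality |-3t^2 + 8t - 23| ≤ 3·4^2 + 8·4 + 23 = 103.
Hence |(-3t^3 - t^2 + t + 3) − 72| ≤ 103|t + 3| < ε provided |t + 3| < ε/103.
Choosing δ = min(1, ε/103) ensures both conditions, hence |(-3t^3 - t^2 + t + 3) − 72| < ε.

δ = min(1, ε/103)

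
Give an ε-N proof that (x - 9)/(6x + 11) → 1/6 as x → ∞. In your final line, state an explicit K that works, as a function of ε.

Suppose ε > 0. We seek K > 0 such that x > K implies |(x - 9)/(6x + 11) − (1/6)| < ε.
(x - 9)/(6x + 11) − (1/6) = (6(x - 9) − (6x + 11)) / (6(6x + 11)) = -65/(6(6x + 11)).
For x > 0 we have 6x + 11 > 6x, so |(x - 9)/(6x + 11) − (1/6)| = 65/(6(6x + 11)) < 65/(6·6x) = (65/36)/x.
Thus |(x - 9)/(6x + 11) − (1/6)| < ε whenever x > (65/36)/ε.
Take K = (65/36)/ε. If x > K then |(x - 9)/(6x + 11) − (1/6)| < (65/36)/x < ε.

K = (65/36)/ε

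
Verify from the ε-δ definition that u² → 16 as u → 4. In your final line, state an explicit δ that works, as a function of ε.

δ = min(1, ε/9)

Let ε > 0. We seek δ > 0 with 0 < |u − 4| < δ ⇒ |u² − 16| < ε.
Factor: u² − 16 = (u − 4)(u + 4), so |u² − 16| = |u − 4|·|u + 4|.
Impose δ ≤ 1 so that |u| < 5; then |u + 4| ≤ 9.
Hence |u² − 16| ≤ 9|u − 4|, which is < ε once |u − 4| < ε/9.
Take δ = min(1, ε/9). If 0 < |u − 4| < δ then both bounds hold and |u² − 16| ≤ 9|u − 4| < 9·(ε/9) = ε.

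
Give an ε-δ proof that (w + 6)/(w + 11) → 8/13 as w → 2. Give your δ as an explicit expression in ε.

Fix ε > 0. We want δ > 0 with 0 < |w − 2| < δ ⇒ |(w + 6)/(w + 11) − (8/13)| < ε.
Combining over a common denominator, (w + 6)/(w + 11) − (8/13) = [(w + 6)·13 − 8·(w + 11)] / [13·(w + 11)] = 5(w − 2) / (13(w + 11)).
So |(w + 6)/(w + 11) − (8/13)| = 5|w − 2| / (13·|w + 11|).
Require δ ≤ 13/2, so |w + 11| ≥ |13| − |w − 2| > 13 − 13/2 = 13/2.
Hence |(w + 6)/(w + 11) − (8/13)| < 5|w − 2|/(13·(13/2)) = (10/169)|w − 2|, which is < ε once |w − 2| < (169/10)ε.
Take δ = min(13/2, (169/10)ε). Then 0 < |w − 2| < δ forces both bounds, so |(w + 6)/(w + 11) − (8/13)| < ε.

δ = min(13/2, (169/10)ε)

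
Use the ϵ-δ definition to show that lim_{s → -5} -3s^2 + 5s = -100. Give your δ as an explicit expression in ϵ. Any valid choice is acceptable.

Let ϵ > 0. We want δ > 0 such that 0 < |s + 5| < δ implies |(-3s^2 + 5s) + 100| < ϵ.
(-3s^2 + 5s) + 100 = -3s^2 + 5s + 100 = (s + 5)(-3s + 20).
So |(-3s^2 + 5s) + 100| = |s + 5|·|-3s + 20|.
Require δ ≤ 1. Then |s + 5| < 1 gives |s| < 6, and by the triangle inequality |-3s + 20| ≤ 3·6 + 20 = 38.
Hence |(-3s^2 + 5s) + 100| ≤ 38|s + 5| < ϵ provided |s + 5| < ϵ/38.
Choosing δ = min(1, ϵ/38) ensures both conditions, hence |(-3s^2 + 5s) + 100| < ϵ.

δ = min(1, ϵ/38)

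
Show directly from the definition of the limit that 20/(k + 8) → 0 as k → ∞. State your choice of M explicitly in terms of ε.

M = 20/ε

Let ε > 0. For k ≥ 1, |20/(k + 8) − 0| = 20/(k + 8) ≤ 20/k.
We need 20/k < ε, i.e. k > 20/ε.
Take M = 20/ε. If k > M then |20/(k + 8)| ≤ 20/k < ε.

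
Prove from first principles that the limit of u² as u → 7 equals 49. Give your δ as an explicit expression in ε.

δ = min(1, ε/15)

Let ε > 0 be given. We seek δ > 0 with 0 < |u − 7| < δ ⇒ |u² − 49| < ε.
Factor: u² − 49 = (u − 7)(u + 7), so |u² − 49| = |u − 7|·|u + 7|.
Restrict δ ≤ 1. Then |u − 7| < 1 gives |u| < 8, so by the triangle inequality |u + 7| ≤ 8 + 7 = 15.
Hence |u² − 49| ≤ 15|u − 7|, which is < ε once |u − 7| < ε/15.
Take δ = min(1, ε/15). If 0 < |u − 7| < δ then both bounds hold and |u² − 49| ≤ 15|u − 7| < 15·(ε/15) = ε.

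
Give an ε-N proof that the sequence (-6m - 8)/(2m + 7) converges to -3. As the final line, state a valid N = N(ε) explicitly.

N = (13/2)/ε

Let ε > 0 be given. For m ≥ 1, |(-6m - 8)/(2m + 7) + 3| = |26|/(2(2m + 7)) = 26/(2(2m + 7)).
Since 2m + 7 ≥ 2m for m ≥ 1, this is ≤ 26/(2·2m) = (13/2)/m.
So |(-6m - 8)/(2m + 7) + 3| < ε whenever m > (13/2)/ε.
Take N = (13/2)/ε. If m > N then |(-6m - 8)/(2m + 7) + 3| ≤ (13/2)/m < ε.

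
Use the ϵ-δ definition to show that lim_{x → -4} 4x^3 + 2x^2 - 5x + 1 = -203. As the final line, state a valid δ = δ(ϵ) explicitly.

δ = min(1, ϵ/221)

Fix ϵ > 0. We want δ > 0 such that 0 < |x + 4| < δ implies |(4x^3 + 2x^2 - 5x + 1) + 203| < ϵ.
(4x^3 + 2x^2 - 5x + 1) + 203 = 4x^3 + 2x^2 - 5x + 204 = (x + 4)(4x^2 - 14x + 51).
So |(4x^3 + 2x^2 - 5x + 1) + 203| = |x + 4|·|4x^2 - 14x + 51|.
Require δ ≤ 1. Then |x + 4| < 1 gives |x| < 5, and by the triangle inequality |4x^2 - 14x + 51| ≤ 4·5^2 + 14·5 + 51 = 221.
Hence |(4x^3 + 2x^2 - 5x + 1) + 203| ≤ 221|x + 4| < ϵ provided |x + 4| < ϵ/221.
Take δ = min(1, ϵ/221). Then 0 < |x + 4| < δ gives both |x + 4| < 1 and |x + 4| < ϵ/221, so |(4x^3 + 2x^2 - 5x + 1) + 203| < ϵ.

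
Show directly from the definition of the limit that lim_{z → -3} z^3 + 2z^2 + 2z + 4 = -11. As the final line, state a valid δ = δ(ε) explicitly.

Suppose ε > 0. We want δ > 0 such that 0 < |z + 3| < δ implies |(z^3 + 2z^2 + 2z + 4) + 11| < ε.
(z^3 + 2z^2 + 2z + 4) + 11 = z^3 + 2z^2 + 2z + 15 = (z + 3)(z^2 - z + 5).
So |(z^3 + 2z^2 + 2z + 4) + 11| = |z + 3|·|z^2 - z + 5|.
Require δ ≤ 1. Then |z + 3| < 1 gives |z| < 4, and by the triangle inequality |z^2 - z + 5| ≤ 4^2 + 4 + 5 = 25.
Hence |(z^3 + 2z^2 + 2z + 4) + 11| ≤ 25|z + 3| < ε provided |z + 3| < ε/25.
Take δ = min(1, ε/25). Then 0 < |z + 3| < δ gives both |z + 3| < 1 and |z + 3| < ε/25, so |(z^3 + 2z^2 + 2z + 4) + 11| < ε.

δ = min(1, ε/25)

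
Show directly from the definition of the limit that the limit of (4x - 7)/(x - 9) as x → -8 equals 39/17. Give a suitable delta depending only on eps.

Fix eps > 0. We want delta > 0 with 0 < |x + 8| < delta ⇒ |(4x - 7)/(x - 9) − (39/17)| < eps.
Combining over a common denominator, (4x - 7)/(x - 9) − (39/17) = [(4x - 7)·(-17) − (-39)·(x - 9)] / [(-17)·(x - 9)] = -29(x + 8) / ((-17)(x - 9)).
So |(4x - 7)/(x - 9) − (39/17)| = 29|x + 8| / (17·|x − 9|).
Restrict delta ≤ 17/2. Then |x + 8| < 17/2 gives |x − 9| = |(x + 8) + (-17)| ≥ 17 − 17/2 = 17/2.
Hence |(4x - 7)/(x - 9) − (39/17)| < 29|x + 8|/(17·(17/2)) = (58/289)|x + 8|, which is < eps once |x + 8| < (289/58)eps.
Take delta = min(17/2, (289/58)eps). Then 0 < |x + 8| < delta forces both bounds, so |(4x - 7)/(x - 9) − (39/17)| < eps.

delta = min(17/2, (289/58)eps)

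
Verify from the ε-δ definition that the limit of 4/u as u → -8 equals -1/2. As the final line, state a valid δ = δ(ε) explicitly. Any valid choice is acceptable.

δ = min(4, 8ε)

Suppose ε > 0. We seek δ > 0 such that 0 < |u + 8| < δ implies |4/u + 1/2| < ε.
|4/u + 1/2| = 4·|-8 − u|/(8·|u|) = 4|u + 8|/(8|u|).
Require δ ≤ 4 so that |u| > 8 − 4 = 4, hence 8|u| > 32.
Then |4/u + 1/2| < 4|u + 8|/32, which is < ε when |u + 8| < 8ε.
Take δ = min(4, 8ε). Then 0 < |u + 8| < δ gives both |u + 8| < 4 and |u + 8| < 8ε, so |4/u + 1/2| < ε.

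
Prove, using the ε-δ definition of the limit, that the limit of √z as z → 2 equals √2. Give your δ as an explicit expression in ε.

Fix ε > 0. We want δ > 0 such that 0 < |z − 2| < δ implies |√z − √2| < ε.
Multiplying by the conjugate, |√z − √2| = |z − 2|/(√z + √2).
Restrict δ ≤ 2 so that |z − 2| < 2 forces z > 0, and then √z + √2 > √2.
Hence |√z − √2| < |z − 2|/√2, which is < ε once |z − 2| < √2·ε.
Take δ = min(2, √2·ε). If 0 < |z − 2| < δ then z > 0 and |√z − √2| < |z − 2|/√2 < ε.

δ = min(2, √2·ε)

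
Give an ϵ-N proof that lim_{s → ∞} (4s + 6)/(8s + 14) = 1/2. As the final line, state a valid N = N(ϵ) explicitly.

Let ϵ > 0. We seek N > 0 such that s > N implies |(4s + 6)/(8s + 14) − (1/2)| < ϵ.
(4s + 6)/(8s + 14) − (1/2) = (8(4s + 6) − 4(8s + 14)) / (8(8s + 14)) = -8/(8(8s + 14)).
For s > 0 we have 8s + 14 > 8s, so |(4s + 6)/(8s + 14) − (1/2)| = 8/(8(8s + 14)) < 8/(8·8s) = (1/8)/s.
Thus |(4s + 6)/(8s + 14) − (1/2)| < ϵ whenever s > (1/8)/ϵ.
Take N = (1/8)/ϵ. If s > N then |(4s + 6)/(8s + 14) − (1/2)| < (1/8)/s < ϵ.

N = (1/8)/ϵ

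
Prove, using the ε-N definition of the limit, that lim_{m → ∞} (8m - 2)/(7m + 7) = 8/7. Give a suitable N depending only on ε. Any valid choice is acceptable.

Let ε > 0. For m ≥ 1, |(8m - 2)/(7m + 7) − (8/7)| = |-70|/(7(7m + 7)) = 70/(7(7m + 7)).
Since 7m + 7 ≥ 7m for m ≥ 1, this is ≤ 70/(7·7m) = (10/7)/m.
So |(8m - 2)/(7m + 7) − (8/7)| < ε whenever m > (10/7)/ε.
Take N = (10/7)/ε. If m > N then |(8m - 2)/(7m + 7) − (8/7)| ≤ (10/7)/m < ε.

N = (10/7)/ε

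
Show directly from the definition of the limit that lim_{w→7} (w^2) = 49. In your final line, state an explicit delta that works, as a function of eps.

delta = min(1, eps/15)

Suppose eps > 0. We seek delta > 0 with 0 < |w − 7| < delta ⇒ |w^2 − 49| < eps.
Factor: w^2 − 49 = (w − 7)(w + 7), so |w^2 − 49| = |w − 7|·|w + 7|.
Restrict delta ≤ 1. Then |w − 7| < 1 gives |w| < 8, so by the triangle inequality |w + 7| ≤ 8 + 7 = 15.
Hence |w^2 − 49| ≤ 15|w − 7|, which is < eps once |w − 7| < eps/15.
Take delta = min(1, eps/15). If 0 < |w − 7| < delta then both bounds hold and |w^2 − 49| ≤ 15|w − 7| < 15·(eps/15) = eps.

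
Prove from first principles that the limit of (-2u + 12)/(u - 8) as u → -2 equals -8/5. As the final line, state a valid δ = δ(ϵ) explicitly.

Suppose ϵ > 0. We want δ > 0 with 0 < |u + 2| < δ ⇒ |(-2u + 12)/(u - 8) + 8/5| < ϵ.
Combining over a common denominator, (-2u + 12)/(u - 8) + 8/5 = [(-2u + 12)·(-10) − 16·(u - 8)] / [(-10)·(u - 8)] = 4(u + 2) / ((-10)(u - 8)).
So |(-2u + 12)/(u - 8) + 8/5| = 4|u + 2| / (10·|u − 8|).
Restrict δ ≤ 5. Then |u + 2| < 5 gives |u − 8| = |(u + 2) + (-10)| ≥ 10 − 5 = 5.
Hence |(-2u + 12)/(u - 8) + 8/5| < 4|u + 2|/(10·5) = (2/25)|u + 2|, which is < ϵ once |u + 2| < (25/2)ϵ.
Take δ = min(5, (25/2)ϵ). Then 0 < |u + 2| < δ forces both bounds, so |(-2u + 12)/(u - 8) + 8/5| < ϵ.

δ = min(5, (25/2)ϵ)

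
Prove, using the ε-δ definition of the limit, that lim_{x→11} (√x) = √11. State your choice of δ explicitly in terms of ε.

δ = min(11, √11·ε)

Fix ε > 0. We want δ > 0 such that 0 < |x − 11| < δ implies |√x − √11| < ε.
Multiplying by the conjugate, |√x − √11| = |x − 11|/(√x + √11).
Restrict δ ≤ 11 so that |x − 11| < 11 forces x > 0, and then √x + √11 > √11.
Hence |√x − √11| < |x − 11|/√11, which is < ε once |x − 11| < √11·ε.
Take δ = min(11, √11·ε). If 0 < |x − 11| < δ then x > 0 and |√x − √11| < |x − 11|/√11 < ε.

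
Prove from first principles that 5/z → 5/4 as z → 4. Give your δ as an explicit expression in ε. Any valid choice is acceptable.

δ = min(2, (8/5)ε)

Fix ε > 0. We seek δ > 0 such that 0 < |z − 4| < δ implies |5/z − (5/4)| < ε.
|5/z − (5/4)| = 5·|4 − z|/(4·|z|) = 5|z − 4|/(4|z|).
Require δ ≤ 2 so that |z| > 4 − 2 = 2, hence 4|z| > 8.
Then |5/z − (5/4)| < 5|z − 4|/8, which is < ε when |z − 4| < (8/5)ε.
Take δ = min(2, (8/5)ε). Then 0 < |z − 4| < δ gives both |z − 4| < 2 and |z − 4| < (8/5)ε, so |5/z − (5/4)| < ε.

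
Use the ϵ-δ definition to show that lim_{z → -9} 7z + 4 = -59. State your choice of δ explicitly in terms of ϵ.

δ = ϵ/7

Fix ϵ > 0. We need δ > 0 so that 0 < |z + 9| < δ implies |(7z + 4) + 59| < ϵ.
|(7z + 4) + 59| = |7z + 63| = 7|z + 9|.
So 7|z + 9| < ϵ exactly when |z + 9| < ϵ/7.
Take δ = ϵ/7. If 0 < |z + 9| < δ then |(7z + 4) + 59| = 7|z + 9| < 7·(ϵ/7) = ϵ.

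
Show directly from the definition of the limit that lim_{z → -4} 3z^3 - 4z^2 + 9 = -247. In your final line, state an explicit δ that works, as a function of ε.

Let ε > 0. We want δ > 0 such that 0 < |z + 4| < δ implies |(3z^3 - 4z^2 + 9) + 247| < ε.
(3z^3 - 4z^2 + 9) + 247 = 3z^3 - 4z^2 + 256 = (z + 4)(3z^2 - 16z + 64).
So |(3z^3 - 4z^2 + 9) + 247| = |z + 4|·|3z^2 - 16z + 64|.
Require δ ≤ 1. Then |z + 4| < 1 gives |z| < 5, and by the triangle inequality |3z^2 - 16z + 64| ≤ 3·5^2 + 16·5 + 64 = 219.
Hence |(3z^3 - 4z^2 + 9) + 247| ≤ 219|z + 4| < ε provided |z + 4| < ε/219.
Take δ = min(1, ε/219). Then 0 < |z + 4| < δ gives both |z + 4| < 1 and |z + 4| < ε/219, so |(3z^3 - 4z^2 + 9) + 247| < ε.

δ = min(1, ε/219)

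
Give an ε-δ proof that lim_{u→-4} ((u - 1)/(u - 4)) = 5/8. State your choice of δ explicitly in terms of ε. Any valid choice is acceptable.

δ = min(4, (32/3)ε)

Let ε > 0. We want δ > 0 with 0 < |u + 4| < δ ⇒ |(u - 1)/(u - 4) − (5/8)| < ε.
Combining over a common denominator, (u - 1)/(u - 4) − (5/8) = [(u - 1)·(-8) − (-5)·(u - 4)] / [(-8)·(u - 4)] = -3(u + 4) / ((-8)(u - 4)).
So |(u - 1)/(u - 4) − (5/8)| = 3|u + 4| / (8·|u − 4|).
Require δ ≤ 4, so |u − 4| ≥ |-8| − |u + 4| > 8 − 4 = 4.
Hence |(u - 1)/(u - 4) − (5/8)| < 3|u + 4|/(8·4) = (3/32)|u + 4|, which is < ε once |u + 4| < (32/3)ε.
Take δ = min(4, (32/3)ε). Then 0 < |u + 4| < δ forces both bounds, so |(u - 1)/(u - 4) − (5/8)| < ε.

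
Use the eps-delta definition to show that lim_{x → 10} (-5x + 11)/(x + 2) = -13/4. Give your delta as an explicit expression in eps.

Let eps > 0. We want delta > 0 with 0 < |x − 10| < delta ⇒ |(-5x + 11)/(x + 2) + 13/4| < eps.
Combining over a common denominator, (-5x + 11)/(x + 2) + 13/4 = [(-5x + 11)·12 − (-39)·(x + 2)] / [12·(x + 2)] = -21(x − 10) / (12(x + 2)).
So |(-5x + 11)/(x + 2) + 13/4| = 21|x − 10| / (12·|x + 2|).
Restrict delta ≤ 6. Then |x − 10| < 6 gives |x + 2| = |(x − 10) + 12| ≥ 12 − 6 = 6.
Hence |(-5x + 11)/(x + 2) + 13/4| < 21|x − 10|/(12·6) = (7/24)|x − 10|, which is < eps once |x − 10| < (24/7)eps.
Take delta = min(6, (24/7)eps). Then 0 < |x − 10| < delta forces both bounds, so |(-5x + 11)/(x + 2) + 13/4| < eps.

delta = min(6, (24/7)eps)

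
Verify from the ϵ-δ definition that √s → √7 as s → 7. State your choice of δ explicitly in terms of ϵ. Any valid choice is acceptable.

δ = min(7, √7·ϵ)

Suppose ϵ > 0. We want δ > 0 such that 0 < |s − 7| < δ implies |√s − √7| < ϵ.
Rationalise: √s − √7 = (s − 7)/(√s + √7), so |√s − √7| = |s − 7|/(√s + √7).
Restrict δ ≤ 7 so that |s − 7| < 7 forces s > 0, and then √s + √7 > √7.
Hence |√s − √7| < |s − 7|/√7, which is < ϵ once |s − 7| < √7·ϵ.
Take δ = min(7, √7·ϵ). If 0 < |s − 7| < δ then s > 0 and |√s − √7| < |s − 7|/√7 < ϵ.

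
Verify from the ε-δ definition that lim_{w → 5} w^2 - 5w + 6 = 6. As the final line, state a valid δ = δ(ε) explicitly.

Fix ε > 0. We want δ > 0 such that 0 < |w − 5| < δ implies |(w^2 - 5w + 6) − 6| < ε.
(w^2 - 5w + 6) − 6 = w^2 - 5w = (w − 5)(w).
So |(w^2 - 5w + 6) − 6| = |w − 5|·|w|.
Assume first that |w − 5| < 2, so |w| < 7. Then |w| ≤ 7 = 7.
Hence |(w^2 - 5w + 6) − 6| ≤ 7|w − 5| < ε provided |w − 5| < ε/7.
Take δ = min(2, ε/7). Then 0 < |w − 5| < δ gives both |w − 5| < 2 and |w − 5| < ε/7, so |(w^2 - 5w + 6) − 6| < ε.

δ = min(2, ε/7)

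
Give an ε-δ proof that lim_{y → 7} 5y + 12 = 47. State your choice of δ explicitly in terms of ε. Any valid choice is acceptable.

Let ε > 0. We need δ > 0 so that 0 < |y − 7| < δ implies |(5y + 12) − 47| < ε.
|(5y + 12) − 47| = |5y - 35| = 5|y − 7|.
Thus it suffices that |y − 7| < ε/5.
Choosing δ = ε/5 gives |(5y + 12) − 47| = 5|y − 7| < ε whenever |y − 7| < δ.

δ = ε/5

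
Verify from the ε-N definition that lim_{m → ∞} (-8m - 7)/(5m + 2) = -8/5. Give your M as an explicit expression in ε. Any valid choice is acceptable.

Let ε > 0. For m ≥ 1, |(-8m - 7)/(5m + 2) + 8/5| = |-19|/(5(5m + 2)) = 19/(5(5m + 2)).
Since 5m + 2 ≥ 5m for m ≥ 1, this is ≤ 19/(5·5m) = (19/25)/m.
So |(-8m - 7)/(5m + 2) + 8/5| < ε whenever m > (19/25)/ε.
Take M = (19/25)/ε. If m > M then |(-8m - 7)/(5m + 2) + 8/5| ≤ (19/25)/m < ε.

M = (19/25)/ε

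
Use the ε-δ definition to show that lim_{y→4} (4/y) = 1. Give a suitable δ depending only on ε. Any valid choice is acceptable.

Let ε > 0 be given. We seek δ > 0 such that 0 < |y − 4| < δ implies |4/y − 1| < ε.
|4/y − 1| = 4·|4 − y|/(4·|y|) = 4|y − 4|/(4|y|).
Restrict δ ≤ 2. Then |y − 4| < 2 gives |y| > 2, so 4|y| > 8.
Then |4/y − 1| < 4|y − 4|/8, which is < ε when |y − 4| < 2ε.
Take δ = min(2, 2ε). Then 0 < |y − 4| < δ gives both |y − 4| < 2 and |y − 4| < 2ε, so |4/y − 1| < ε.

δ = min(2, 2ε)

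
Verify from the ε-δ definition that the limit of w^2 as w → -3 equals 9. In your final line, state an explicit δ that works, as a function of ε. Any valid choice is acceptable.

δ = min(2, ε/8)

Suppose ε > 0. We seek δ > 0 with 0 < |w + 3| < δ ⇒ |w^2 − 9| < ε.
Factor: w^2 − 9 = (w + 3)(w - 3), so |w^2 − 9| = |w + 3|·|w - 3|.
Impose δ ≤ 2 so that |w| < 5; then |w - 3| ≤ 8.
Hence |w^2 − 9| ≤ 8|w + 3|, which is < ε once |w + 3| < ε/8.
Take δ = min(2, ε/8). If 0 < |w + 3| < δ then both bounds hold and |w^2 − 9| ≤ 8|w + 3| < 8·(ε/8) = ε.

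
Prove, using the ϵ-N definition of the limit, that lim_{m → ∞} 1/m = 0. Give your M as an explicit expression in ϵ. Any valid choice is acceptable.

M = 1/ϵ

Fix ϵ > 0. For m ≥ 1, |1/m − 0| = 1/(m) ≤ 1/m.
We need 1/m < ϵ, i.e. m > 1/ϵ.
Take M = 1/ϵ. If m > M then |1/m| ≤ 1/m < ϵ.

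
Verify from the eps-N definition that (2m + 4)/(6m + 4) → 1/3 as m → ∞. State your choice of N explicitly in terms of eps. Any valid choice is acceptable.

N = (4/9)/eps

Suppose eps > 0. For m ≥ 1, |(2m + 4)/(6m + 4) − (1/3)| = |16|/(6(6m + 4)) = 16/(6(6m + 4)).
Since 6m + 4 ≥ 6m for m ≥ 1, this is ≤ 16/(6·6m) = (4/9)/m.
So |(2m + 4)/(6m + 4) − (1/3)| < eps whenever m > (4/9)/eps.
Take N = (4/9)/eps. If m > N then |(2m + 4)/(6m + 4) − (1/3)| ≤ (4/9)/m < eps.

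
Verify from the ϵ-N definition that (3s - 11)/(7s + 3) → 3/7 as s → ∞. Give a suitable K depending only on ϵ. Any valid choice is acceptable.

K = (86/49)/ϵ

Suppose ϵ > 0. We seek K > 0 such that s > K implies |(3s - 11)/(7s + 3) − (3/7)| < ϵ.
(3s - 11)/(7s + 3) − (3/7) = (7(3s - 11) − 3(7s + 3)) / (7(7s + 3)) = -86/(7(7s + 3)).
For s > 0 we have 7s + 3 > 7s, so |(3s - 11)/(7s + 3) − (3/7)| = 86/(7(7s + 3)) < 86/(7·7s) = (86/49)/s.
Thus |(3s - 11)/(7s + 3) − (3/7)| < ϵ whenever s > (86/49)/ϵ.
Take K = (86/49)/ϵ. If s > K then |(3s - 11)/(7s + 3) − (3/7)| < (86/49)/s < ϵ.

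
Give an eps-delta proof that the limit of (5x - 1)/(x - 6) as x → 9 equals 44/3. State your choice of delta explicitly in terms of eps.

Let eps > 0 be given. We want delta > 0 with 0 < |x − 9| < delta ⇒ |(5x - 1)/(x - 6) − (44/3)| < eps.
Combining over a common denominator, (5x - 1)/(x - 6) − (44/3) = [(5x - 1)·3 − 44·(x - 6)] / [3·(x - 6)] = -29(x − 9) / (3(x - 6)).
So |(5x - 1)/(x - 6) − (44/3)| = 29|x − 9| / (3·|x − 6|).
Restrict delta ≤ 3/2. Then |x − 9| < 3/2 gives |x − 6| = |(x − 9) + 3| ≥ 3 − 3/2 = 3/2.
Hence |(5x - 1)/(x - 6) − (44/3)| < 29|x − 9|/(3·(3/2)) = (58/9)|x − 9|, which is < eps once |x − 9| < (9/58)eps.
Take delta = min(3/2, (9/58)eps). Then 0 < |x − 9| < delta forces both bounds, so |(5x - 1)/(x - 6) − (44/3)| < eps.

delta = min(3/2, (9/58)eps)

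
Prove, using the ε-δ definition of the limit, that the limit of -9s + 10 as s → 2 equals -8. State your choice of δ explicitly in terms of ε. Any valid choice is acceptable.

δ = ε/9

Fix ε > 0. We need δ > 0 so that 0 < |s − 2| < δ implies |(-9s + 10) + 8| < ε.
Since (-9s + 10) + 8 = -9(s − 2), we have |(-9s + 10) + 8| = 9|s − 2|.
Thus it suffices that |s − 2| < ε/9.
Take δ = ε/9. If 0 < |s − 2| < δ then |(-9s + 10) + 8| = 9|s − 2| < 9·(ε/9) = ε.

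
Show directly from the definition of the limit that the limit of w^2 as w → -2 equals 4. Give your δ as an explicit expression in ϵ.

Suppose ϵ > 0. We seek δ > 0 with 0 < |w + 2| < δ ⇒ |w^2 − 4| < ϵ.
Factor: w^2 − 4 = (w + 2)(w - 2), so |w^2 − 4| = |w + 2|·|w - 2|.
Restrict δ ≤ 2. Then |w + 2| < 2 gives |w| < 4, so by the triangle inequality |w - 2| ≤ 4 + 2 = 6.
Hence |w^2 − 4| ≤ 6|w + 2|, which is < ϵ once |w + 2| < ϵ/6.
Take δ = min(2, ϵ/6). If 0 < |w + 2| < δ then both bounds hold and |w^2 − 4| ≤ 6|w + 2| < 6·(ϵ/6) = ϵ.

δ = min(2, ϵ/6)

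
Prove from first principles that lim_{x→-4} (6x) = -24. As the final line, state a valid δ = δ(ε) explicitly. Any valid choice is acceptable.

Let ε > 0. We need δ > 0 so that 0 < |x + 4| < δ implies |(6x) + 24| < ε.
Since (6x) + 24 = 6(x + 4), we have |(6x) + 24| = 6|x + 4|.
Thus it suffices that |x + 4| < ε/6.
Take δ = ε/6. If 0 < |x + 4| < δ then |(6x) + 24| = 6|x + 4| < 6·(ε/6) = ε.

δ = ε/6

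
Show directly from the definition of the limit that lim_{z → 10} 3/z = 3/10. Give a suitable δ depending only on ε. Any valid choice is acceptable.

δ = min(5, (50/3)ε)

Let ε > 0 be given. We seek δ > 0 such that 0 < |z − 10| < δ implies |3/z − (3/10)| < ε.
|3/z − (3/10)| = 3·|10 − z|/(10·|z|) = 3|z − 10|/(10|z|).
Restrict δ ≤ 5. Then |z − 10| < 5 gives |z| > 5, so 10|z| > 50.
Then |3/z − (3/10)| < 3|z − 10|/50, which is < ε when |z − 10| < (50/3)ε.
Take δ = min(5, (50/3)ε). Then 0 < |z − 10| < δ gives both |z − 10| < 5 and |z − 10| < (50/3)ε, so |3/z − (3/10)| < ε.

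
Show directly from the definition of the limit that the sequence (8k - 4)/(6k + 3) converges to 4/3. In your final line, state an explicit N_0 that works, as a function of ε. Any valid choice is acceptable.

Fix ε > 0. For k ≥ 1, |(8k - 4)/(6k + 3) − (4/3)| = |-48|/(6(6k + 3)) = 48/(6(6k + 3)).
Since 6k + 3 ≥ 6k for k ≥ 1, this is ≤ 48/(6·6k) = (4/3)/k.
So |(8k - 4)/(6k + 3) − (4/3)| < ε whenever k > (4/3)/ε.
Take N_0 = (4/3)/ε. If k > N_0 then |(8k - 4)/(6k + 3) − (4/3)| ≤ (4/3)/k < ε.

N_0 = (4/3)/ε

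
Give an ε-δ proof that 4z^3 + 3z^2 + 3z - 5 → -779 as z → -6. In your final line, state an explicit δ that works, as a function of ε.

δ = min(1, ε/472)

Let ε > 0 be given. We want δ > 0 such that 0 < |z + 6| < δ implies |(4z^3 + 3z^2 + 3z - 5) + 779| < ε.
(4z^3 + 3z^2 + 3z - 5) + 779 = 4z^3 + 3z^2 + 3z + 774 = (z + 6)(4z^2 - 21z + 129).
So |(4z^3 + 3z^2 + 3z - 5) + 779| = |z + 6|·|4z^2 - 21z + 129|.
Require δ ≤ 1. Then |z + 6| < 1 gives |z| < 7, and by the triangle inequality |4z^2 - 21z + 129| ≤ 4·7^2 + 21·7 + 129 = 472.
Hence |(4z^3 + 3z^2 + 3z - 5) + 779| ≤ 472|z + 6| < ε provided |z + 6| < ε/472.
Take δ = min(1, ε/472). Then 0 < |z + 6| < δ gives both |z + 6| < 1 and |z + 6| < ε/472, so |(4z^3 + 3z^2 + 3z - 5) + 779| < ε.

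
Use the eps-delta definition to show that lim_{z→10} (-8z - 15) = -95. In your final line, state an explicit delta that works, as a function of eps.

Fix eps > 0. We need delta > 0 so that 0 < |z − 10| < delta implies |(-8z - 15) + 95| < eps.
|(-8z - 15) + 95| = |-8z + 80| = 8|z − 10|.
So 8|z − 10| < eps exactly when |z − 10| < eps/8.
Take delta = eps/8. If 0 < |z − 10| < delta then |(-8z - 15) + 95| = 8|z − 10| < 8·(eps/8) = eps.

delta = eps/8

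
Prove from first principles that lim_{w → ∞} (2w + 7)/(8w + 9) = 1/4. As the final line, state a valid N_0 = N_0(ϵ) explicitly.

Let ϵ > 0. We seek N_0 > 0 such that w > N_0 implies |(2w + 7)/(8w + 9) − (1/4)| < ϵ.
(2w + 7)/(8w + 9) − (1/4) = (8(2w + 7) − 2(8w + 9)) / (8(8w + 9)) = 38/(8(8w + 9)).
For w > 0 we have 8w + 9 > 8w, so |(2w + 7)/(8w + 9) − (1/4)| = 38/(8(8w + 9)) < 38/(8·8w) = (19/32)/w.
Thus |(2w + 7)/(8w + 9) − (1/4)| < ϵ whenever w > (19/32)/ϵ.
Take N_0 = (19/32)/ϵ. If w > N_0 then |(2w + 7)/(8w + 9) − (1/4)| < (19/32)/w < ϵ.

N_0 = (19/32)/ϵ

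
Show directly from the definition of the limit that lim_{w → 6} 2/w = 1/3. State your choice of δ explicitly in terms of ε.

δ = min(3, 9ε)

Fix ε > 0. We seek δ > 0 such that 0 < |w − 6| < δ implies |2/w − (1/3)| < ε.
|2/w − (1/3)| = 2·|6 − w|/(6·|w|) = 2|w − 6|/(6|w|).
Restrict δ ≤ 3. Then |w − 6| < 3 gives |w| > 3, so 6|w| > 18.
Then |2/w − (1/3)| < 2|w − 6|/18, which is < ε when |w − 6| < 9ε.
Take δ = min(3, 9ε). Then 0 < |w − 6| < δ gives both |w − 6| < 3 and |w − 6| < 9ε, so |2/w − (1/3)| < ε.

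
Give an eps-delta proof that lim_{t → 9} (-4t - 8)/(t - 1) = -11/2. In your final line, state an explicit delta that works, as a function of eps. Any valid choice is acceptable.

delta = min(4, (8/3)eps)

Suppose eps > 0. We want delta > 0 with 0 < |t − 9| < delta ⇒ |(-4t - 8)/(t - 1) + 11/2| < eps.
Combining over a common denominator, (-4t - 8)/(t - 1) + 11/2 = [(-4t - 8)·8 − (-44)·(t - 1)] / [8·(t - 1)] = 12(t − 9) / (8(t - 1)).
So |(-4t - 8)/(t - 1) + 11/2| = 12|t − 9| / (8·|t − 1|).
Restrict delta ≤ 4. Then |t − 9| < 4 gives |t − 1| = |(t − 9) + 8| ≥ 8 − 4 = 4.
Hence |(-4t - 8)/(t - 1) + 11/2| < 12|t − 9|/(8·4) = (3/8)|t − 9|, which is < eps once |t − 9| < (8/3)eps.
Take delta = min(4, (8/3)eps). Then 0 < |t − 9| < delta forces both bounds, so |(-4t - 8)/(t - 1) + 11/2| < eps.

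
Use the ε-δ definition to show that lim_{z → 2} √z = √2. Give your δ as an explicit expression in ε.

δ = min(2, √2·ε)

Suppose ε > 0. We want δ > 0 such that 0 < |z − 2| < δ implies |√z − √2| < ε.
Multiplying by the conjugate, |√z − √2| = |z − 2|/(√z + √2).
Restrict δ ≤ 2 so that |z − 2| < 2 forces z > 0, and then √z + √2 > √2.
Hence |√z − √2| < |z − 2|/√2, which is < ε once |z − 2| < √2·ε.
Take δ = min(2, √2·ε). If 0 < |z − 2| < δ then z > 0 and |√z − √2| < |z − 2|/√2 < ε.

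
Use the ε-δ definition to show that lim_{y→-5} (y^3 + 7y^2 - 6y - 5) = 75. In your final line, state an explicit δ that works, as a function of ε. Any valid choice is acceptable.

Let ε > 0. We want δ > 0 such that 0 < |y + 5| < δ implies |(y^3 + 7y^2 - 6y - 5) − 75| < ε.
(y^3 + 7y^2 - 6y - 5) − 75 = y^3 + 7y^2 - 6y - 80 = (y + 5)(y^2 + 2y - 16).
So |(y^3 + 7y^2 - 6y - 5) − 75| = |y + 5|·|y^2 + 2y - 16|.
Require δ ≤ 1. Then |y + 5| < 1 gives |y| < 6, and by the triangle inequality |y^2 + 2y - 16| ≤ 6^2 + 2·6 + 16 = 64.
Hence |(y^3 + 7y^2 - 6y - 5) − 75| ≤ 64|y + 5| < ε provided |y + 5| < ε/64.
Take δ = min(1, ε/64). Then 0 < |y + 5| < δ gives both |y + 5| < 1 and |y + 5| < ε/64, so |(y^3 + 7y^2 - 6y - 5) − 75| < ε.

δ = min(1, ε/64)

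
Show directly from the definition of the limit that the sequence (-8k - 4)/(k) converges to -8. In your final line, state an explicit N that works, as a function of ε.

N = 4/ε

Let ε > 0 be given. For k ≥ 1, |(-8k - 4)/(k) + 8| = |-4|/((k)) = 4/((k)).
Since k ≥ k for k ≥ 1, this is ≤ 4/(k) = 4/k.
So |(-8k - 4)/(k) + 8| < ε whenever k > 4/ε.
Take N = 4/ε. If k > N then |(-8k - 4)/(k) + 8| ≤ 4/k < ε.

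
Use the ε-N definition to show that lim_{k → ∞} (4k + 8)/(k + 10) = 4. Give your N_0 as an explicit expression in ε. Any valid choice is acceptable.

Let ε > 0 be given. For k ≥ 1, |(4k + 8)/(k + 10) − 4| = |-32|/((k + 10)) = 32/((k + 10)).
Since k + 10 ≥ k for k ≥ 1, this is ≤ 32/(k) = 32/k.
So |(4k + 8)/(k + 10) − 4| < ε whenever k > 32/ε.
Take N_0 = 32/ε. If k > N_0 then |(4k + 8)/(k + 10) − 4| ≤ 32/k < ε.

N_0 = 32/ε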